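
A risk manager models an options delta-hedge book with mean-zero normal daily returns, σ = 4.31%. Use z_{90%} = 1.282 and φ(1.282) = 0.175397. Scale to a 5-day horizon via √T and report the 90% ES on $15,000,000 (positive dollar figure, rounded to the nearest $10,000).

$2,540,000

σ_{5d} = 4.31% × √5 = 9.637%.
ES multiplier = φ(z)/(1−α) = 0.175397/0.1 = 1.754.
ES = 9.637% × 1.754 = 16.903%; on $15,000,000: $2,535,450.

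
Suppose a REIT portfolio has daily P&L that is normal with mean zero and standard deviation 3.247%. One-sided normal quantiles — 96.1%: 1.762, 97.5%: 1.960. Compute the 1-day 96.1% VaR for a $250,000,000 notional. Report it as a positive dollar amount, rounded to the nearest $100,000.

$14,300,000

VaR = z·σ = 1.762 × 3.247% = 5.721%.
On $250,000,000: 0.05721 × $250,000,000 = $14,302,500.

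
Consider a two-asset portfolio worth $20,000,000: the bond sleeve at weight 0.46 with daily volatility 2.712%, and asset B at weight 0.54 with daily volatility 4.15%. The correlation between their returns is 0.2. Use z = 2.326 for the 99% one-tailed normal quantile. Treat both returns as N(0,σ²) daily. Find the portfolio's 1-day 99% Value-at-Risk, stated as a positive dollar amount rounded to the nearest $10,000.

σ_p² = 0.46²·2.712² + 0.54²·4.15² + 2·0.2·0.46·0.54·2.712·4.15 = 7.6967 (%²).
σ_p = √7.6967 = 2.774%.
VaR = 2.326 × 2.774% = 6.452%; on $20,000,000 that is $1,290,400.

$1,290,000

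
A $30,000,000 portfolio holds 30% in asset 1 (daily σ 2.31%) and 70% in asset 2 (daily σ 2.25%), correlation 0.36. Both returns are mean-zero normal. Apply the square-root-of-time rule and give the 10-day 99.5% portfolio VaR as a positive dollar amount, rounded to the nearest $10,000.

σ_p = √(0.3²·2.31² + 0.7²·2.25² + 2·0.36·0.3·0.7·2.31·2.25) = 1.936%.
σ_{10d} = 1.936% × √10 = 6.122%.
z(99.5%) = 2.576.
VaR = 2.576 × 6.122% = 15.770%; on $30,000,000 that is $4,731,000.

$4,730,000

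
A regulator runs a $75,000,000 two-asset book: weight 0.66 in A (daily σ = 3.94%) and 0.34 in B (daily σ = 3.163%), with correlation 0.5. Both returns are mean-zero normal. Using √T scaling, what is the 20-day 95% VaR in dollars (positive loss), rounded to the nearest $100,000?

σ_p = √(0.66²·3.94² + 0.34²·3.163² + 2·0.5·0.66·0.34·3.94·3.163) = 3.273%.
σ_{20d} = 3.273% × √20 = 14.637%.
z(95%) = 1.645.
VaR = 1.645 × 14.637% = 24.078%; on $75,000,000 that is $18,058,500.

$18,100,000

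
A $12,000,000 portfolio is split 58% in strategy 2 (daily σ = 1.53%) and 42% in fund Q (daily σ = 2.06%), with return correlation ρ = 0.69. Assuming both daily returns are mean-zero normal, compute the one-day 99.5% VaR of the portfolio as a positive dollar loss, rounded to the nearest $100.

σ_p² = 0.58²·1.53² + 0.42²·2.06² + 2·0.69·0.58·0.42·1.53·2.06 = 2.5956 (%²).
σ_p = √2.5956 = 1.611%.
At 99.5%, z = 2.576.
VaR = 2.576 × 1.611% = 4.150%; on $12,000,000 that is $498,000.

$498,000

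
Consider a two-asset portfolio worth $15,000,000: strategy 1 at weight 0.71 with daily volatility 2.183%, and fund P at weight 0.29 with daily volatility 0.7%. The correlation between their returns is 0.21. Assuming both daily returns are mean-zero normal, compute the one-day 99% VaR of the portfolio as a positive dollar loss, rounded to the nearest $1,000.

$560,000

σ_p² = 0.71²·2.183² + 0.29²·0.7² + 2·0.21·0.71·0.29·2.183·0.7 = 2.5756 (%²).
σ_p = √2.5756 = 1.605%.
At 99%, z = 2.326.
VaR = 2.326 × 1.605% = 3.733%; on $15,000,000 that is $559,950.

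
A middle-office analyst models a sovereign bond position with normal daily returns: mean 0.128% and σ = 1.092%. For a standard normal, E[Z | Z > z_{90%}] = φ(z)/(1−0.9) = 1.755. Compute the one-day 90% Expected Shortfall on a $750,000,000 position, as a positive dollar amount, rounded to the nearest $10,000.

$13,410,000

ES = −(0.128%) + 1.092% × 1.755 = 1.788%.
On $750,000,000: 0.01788 × $750,000,000 = $13,410,000.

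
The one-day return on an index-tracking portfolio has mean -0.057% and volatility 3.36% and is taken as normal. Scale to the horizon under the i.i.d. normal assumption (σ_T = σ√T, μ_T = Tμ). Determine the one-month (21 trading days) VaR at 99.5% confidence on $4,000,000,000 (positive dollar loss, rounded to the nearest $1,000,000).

$1,634,000,000

At 99.5%, z = 2.576.
σ_{21d} = 3.36% × √21 = 15.397%; μ_{21d} = 21 × -0.057% = -1.197%.
VaR = −(-1.197%) + 2.576 × 15.397% = 40.860%.
On $4,000,000,000: 0.40860 × $4,000,000,000 = $1,634,400,000.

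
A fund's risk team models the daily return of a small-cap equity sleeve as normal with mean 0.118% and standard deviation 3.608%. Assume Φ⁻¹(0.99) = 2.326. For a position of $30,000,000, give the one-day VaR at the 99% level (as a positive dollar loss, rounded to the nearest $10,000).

VaR = −μ + z·σ = −(0.118%) + 2.326 × 3.608% = 8.274%.
On $30,000,000: 0.08274 × $30,000,000 = $2,482,200.

$2,480,000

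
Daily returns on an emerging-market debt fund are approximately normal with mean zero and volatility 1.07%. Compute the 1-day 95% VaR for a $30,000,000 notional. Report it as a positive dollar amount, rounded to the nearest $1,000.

$528,000

At 95% one-sided, z = 1.645.
VaR = z·σ = 1.645 × 1.07% = 1.760%.
On $30,000,000: 0.01760 × $30,000,000 = $528,000.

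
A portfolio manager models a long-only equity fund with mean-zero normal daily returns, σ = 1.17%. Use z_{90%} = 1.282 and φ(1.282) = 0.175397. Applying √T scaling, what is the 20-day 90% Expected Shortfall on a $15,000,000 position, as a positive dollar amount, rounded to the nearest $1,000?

$1,377,000

σ_{20d} = 1.17% × √20 = 5.232%.
ES multiplier = φ(z)/(1−α) = 0.175397/0.1 = 1.754.
ES = 5.232% × 1.754 = 9.177%; on $15,000,000: $1,376,550.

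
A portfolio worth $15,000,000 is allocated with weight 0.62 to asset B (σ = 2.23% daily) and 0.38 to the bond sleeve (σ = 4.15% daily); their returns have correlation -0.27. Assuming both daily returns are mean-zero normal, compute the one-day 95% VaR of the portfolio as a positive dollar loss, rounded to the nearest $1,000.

$443,000

σ_p² = 0.62²·2.23² + 0.38²·4.15² + 2·-0.27·0.62·0.38·2.23·4.15 = 3.2211 (%²).
σ_p = √3.2211 = 1.795%.
At 95%, z = 1.645.
VaR = 1.645 × 1.795% = 2.953%; on $15,000,000 that is $442,950.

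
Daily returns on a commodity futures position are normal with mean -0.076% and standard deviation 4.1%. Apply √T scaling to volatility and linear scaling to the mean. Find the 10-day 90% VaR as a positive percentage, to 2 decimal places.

17.38%

At 90%, z = 1.282.
σ_{10d} = 4.1% × √10 = 12.965%; μ_{10d} = 10 × -0.076% = -0.760%.
VaR = −(-0.760%) + 1.282 × 12.965% = 17.381%.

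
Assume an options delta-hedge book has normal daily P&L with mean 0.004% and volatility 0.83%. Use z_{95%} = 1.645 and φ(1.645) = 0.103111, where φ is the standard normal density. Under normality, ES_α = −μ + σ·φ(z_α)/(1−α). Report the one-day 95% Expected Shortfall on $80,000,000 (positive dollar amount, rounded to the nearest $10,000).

$1,370,000

Tail multiplier: φ(z)/(1−α) = 0.103111 / 0.05 = 2.062.
ES = −(0.004%) + 0.83% × 2.062 = 1.707%.
On $80,000,000: 0.01707 × $80,000,000 = $1,365,600.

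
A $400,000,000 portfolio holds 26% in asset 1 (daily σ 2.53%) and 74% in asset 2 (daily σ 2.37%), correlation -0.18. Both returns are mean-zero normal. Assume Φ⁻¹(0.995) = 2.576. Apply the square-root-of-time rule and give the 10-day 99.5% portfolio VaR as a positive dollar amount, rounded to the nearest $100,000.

σ_p = √(0.26²·2.53² + 0.74²·2.37² + 2·-0.18·0.26·0.74·2.53·2.37) = 1.759%.
σ_{10d} = 1.759% × √10 = 5.562%.
VaR = 2.576 × 5.562% = 14.328%; on $400,000,000 that is $57,312,000.

$57,300,000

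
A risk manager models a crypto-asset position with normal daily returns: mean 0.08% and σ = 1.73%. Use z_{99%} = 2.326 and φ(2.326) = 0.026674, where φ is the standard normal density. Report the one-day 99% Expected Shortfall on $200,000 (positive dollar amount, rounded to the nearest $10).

Tail multiplier: φ(z)/(1−α) = 0.026674 / 0.01 = 2.667.
ES = −(0.08%) + 1.73% × 2.667 = 4.534%.
On $200,000: 0.04534 × $200,000 = $9,068.

$9,070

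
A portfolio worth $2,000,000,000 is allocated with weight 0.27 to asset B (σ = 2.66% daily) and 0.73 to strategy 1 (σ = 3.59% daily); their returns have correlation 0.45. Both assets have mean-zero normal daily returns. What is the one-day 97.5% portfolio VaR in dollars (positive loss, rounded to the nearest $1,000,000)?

σ_p² = 0.27²·2.66² + 0.73²·3.59² + 2·0.45·0.27·0.73·2.66·3.59 = 9.0778 (%²).
σ_p = √9.0778 = 3.013%.
At 97.5%, z = 1.960.
VaR = 1.960 × 3.013% = 5.905%; on $2,000,000,000 that is $118,100,000.

$118,000,000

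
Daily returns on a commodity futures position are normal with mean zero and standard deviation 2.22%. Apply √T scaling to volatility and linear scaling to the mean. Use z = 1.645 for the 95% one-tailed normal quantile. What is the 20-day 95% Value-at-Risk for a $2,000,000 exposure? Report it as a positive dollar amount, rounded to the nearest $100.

$326,600

σ_{20d} = 2.22% × √20 = 9.928%.
VaR = 1.645 × 9.928% = 16.332%.
On $2,000,000: 0.16332 × $2,000,000 = $326,640.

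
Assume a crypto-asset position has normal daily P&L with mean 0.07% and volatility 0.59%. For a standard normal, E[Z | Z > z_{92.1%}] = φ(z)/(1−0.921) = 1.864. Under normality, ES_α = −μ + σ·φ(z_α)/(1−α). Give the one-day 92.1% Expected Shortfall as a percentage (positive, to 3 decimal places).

ES = −(0.07%) + 0.59% × 1.864 = 1.030%.

1.030%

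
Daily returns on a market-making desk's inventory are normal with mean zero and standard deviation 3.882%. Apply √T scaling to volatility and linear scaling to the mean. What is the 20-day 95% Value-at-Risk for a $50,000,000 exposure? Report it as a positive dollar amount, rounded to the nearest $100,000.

At 95%, z = 1.645.
σ_{20d} = 3.882% × √20 = 17.361%.
VaR = 1.645 × 17.361% = 28.559%.
On $50,000,000: 0.28559 × $50,000,000 = $14,279,500.

$14,300,000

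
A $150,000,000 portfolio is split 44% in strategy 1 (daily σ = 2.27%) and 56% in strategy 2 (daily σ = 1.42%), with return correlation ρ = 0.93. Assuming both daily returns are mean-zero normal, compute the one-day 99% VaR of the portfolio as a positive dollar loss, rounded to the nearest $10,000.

σ_p² = 0.44²·2.27² + 0.56²·1.42² + 2·0.93·0.44·0.56·2.27·1.42 = 3.1072 (%²).
σ_p = √3.1072 = 1.763%.
At 99%, z = 2.326.
VaR = 2.326 × 1.763% = 4.101%; on $150,000,000 that is $6,151,500.

$6,150,000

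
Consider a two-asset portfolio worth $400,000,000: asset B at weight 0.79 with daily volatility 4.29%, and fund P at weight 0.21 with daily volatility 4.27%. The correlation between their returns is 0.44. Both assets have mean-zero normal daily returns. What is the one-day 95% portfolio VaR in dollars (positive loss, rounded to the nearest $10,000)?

σ_p² = 0.79²·4.29² + 0.21²·4.27² + 2·0.44·0.79·0.21·4.29·4.27 = 14.9644 (%²).
σ_p = √14.9644 = 3.868%.
At 95%, z = 1.645.
VaR = 1.645 × 3.868% = 6.363%; on $400,000,000 that is $25,452,000.

$25,450,000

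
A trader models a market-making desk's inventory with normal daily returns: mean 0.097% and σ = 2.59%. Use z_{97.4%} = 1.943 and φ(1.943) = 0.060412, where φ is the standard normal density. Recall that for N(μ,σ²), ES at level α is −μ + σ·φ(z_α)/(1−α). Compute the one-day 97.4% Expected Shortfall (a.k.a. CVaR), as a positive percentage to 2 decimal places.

Tail multiplier: φ(z)/(1−α) = 0.060412 / 0.026 = 2.324.
ES = −(0.097%) + 2.59% × 2.324 = 5.922%.

5.92%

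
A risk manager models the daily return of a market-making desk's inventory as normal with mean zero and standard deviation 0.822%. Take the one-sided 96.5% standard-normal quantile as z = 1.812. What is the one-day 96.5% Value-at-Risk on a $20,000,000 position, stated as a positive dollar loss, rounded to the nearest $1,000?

VaR = z·σ = 1.812 × 0.822% = 1.489%.
On $20,000,000: 0.01489 × $20,000,000 = $297,800.

$298,000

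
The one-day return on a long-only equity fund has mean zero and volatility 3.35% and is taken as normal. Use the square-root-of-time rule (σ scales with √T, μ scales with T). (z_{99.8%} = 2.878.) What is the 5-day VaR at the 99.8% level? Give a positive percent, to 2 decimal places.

21.56%

σ_{5d} = 3.35% × √5 = 7.491%.
VaR = 2.878 × 7.491% = 21.559%.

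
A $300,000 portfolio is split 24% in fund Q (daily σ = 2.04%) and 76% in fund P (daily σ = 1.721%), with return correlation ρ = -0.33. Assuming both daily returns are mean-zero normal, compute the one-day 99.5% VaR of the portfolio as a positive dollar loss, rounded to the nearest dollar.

$9,552

σ_p² = 0.24²·2.04² + 0.76²·1.721² + 2·-0.33·0.24·0.76·2.04·1.721 = 1.5278 (%²).
σ_p = √1.5278 = 1.236%.
At 99.5%, z = 2.576.
VaR = 2.576 × 1.236% = 3.184%; on $300,000 that is $9,552.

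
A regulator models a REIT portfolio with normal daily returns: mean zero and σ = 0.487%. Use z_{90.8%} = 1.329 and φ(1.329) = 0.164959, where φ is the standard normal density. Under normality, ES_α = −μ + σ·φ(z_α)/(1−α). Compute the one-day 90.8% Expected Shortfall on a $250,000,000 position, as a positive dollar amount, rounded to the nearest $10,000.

Tail multiplier: φ(z)/(1−α) = 0.164959 / 0.092 = 1.793.
ES = 0.487% × 1.793 = 0.873%.
On $250,000,000: 0.00873 × $250,000,000 = $2,182,500.

$2,180,000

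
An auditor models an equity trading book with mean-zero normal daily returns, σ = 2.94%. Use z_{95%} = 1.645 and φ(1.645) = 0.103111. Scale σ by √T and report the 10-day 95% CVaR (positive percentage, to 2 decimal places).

σ_{10d} = 2.94% × √10 = 9.297%.
ES multiplier = φ(z)/(1−α) = 0.103111/0.05 = 2.062.
ES = 9.297% × 2.062 = 19.170%.

19.17%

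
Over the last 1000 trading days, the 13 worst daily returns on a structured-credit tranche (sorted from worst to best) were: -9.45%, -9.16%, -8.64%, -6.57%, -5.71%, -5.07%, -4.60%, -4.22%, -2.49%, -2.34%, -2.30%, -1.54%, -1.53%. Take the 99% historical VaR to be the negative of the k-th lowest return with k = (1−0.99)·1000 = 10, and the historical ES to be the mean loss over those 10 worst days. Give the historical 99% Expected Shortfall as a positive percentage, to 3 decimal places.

The 10 worst returns sum to -58.25%.
ES = −(-58.25%) / 10 = 5.825%.

5.825%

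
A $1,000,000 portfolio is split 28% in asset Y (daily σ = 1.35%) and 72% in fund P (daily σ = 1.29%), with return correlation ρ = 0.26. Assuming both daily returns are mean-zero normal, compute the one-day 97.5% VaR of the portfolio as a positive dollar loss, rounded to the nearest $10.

$21,360

σ_p² = 0.28²·1.35² + 0.72²·1.29² + 2·0.26·0.28·0.72·1.35·1.29 = 1.1881 (%²).
σ_p = √1.1881 = 1.090%.
At 97.5%, z = 1.960.
VaR = 1.960 × 1.090% = 2.136%; on $1,000,000 that is $21,360.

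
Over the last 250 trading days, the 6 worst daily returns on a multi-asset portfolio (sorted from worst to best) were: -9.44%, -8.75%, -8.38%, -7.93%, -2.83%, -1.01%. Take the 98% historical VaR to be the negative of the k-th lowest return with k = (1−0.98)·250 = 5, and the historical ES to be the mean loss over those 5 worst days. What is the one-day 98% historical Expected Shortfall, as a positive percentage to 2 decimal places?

The 5 worst returns sum to -37.33%.
ES = −(-37.33%) / 5 = 7.466% ≈ 7.47%.

7.47%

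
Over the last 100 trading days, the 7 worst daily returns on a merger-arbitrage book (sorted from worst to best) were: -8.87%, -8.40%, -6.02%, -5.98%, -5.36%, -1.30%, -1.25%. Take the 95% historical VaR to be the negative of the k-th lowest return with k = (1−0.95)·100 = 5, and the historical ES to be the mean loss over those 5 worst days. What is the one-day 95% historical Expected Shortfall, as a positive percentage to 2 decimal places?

6.93%

The 5 worst returns sum to -34.63%.
ES = −(-34.63%) / 5 = 6.926% ≈ 6.93%.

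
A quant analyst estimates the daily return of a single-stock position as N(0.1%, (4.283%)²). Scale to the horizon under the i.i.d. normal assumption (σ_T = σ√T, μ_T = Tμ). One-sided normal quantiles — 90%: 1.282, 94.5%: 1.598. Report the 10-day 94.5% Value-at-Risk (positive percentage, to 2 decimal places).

σ_{10d} = 4.283% × √10 = 13.544%; μ_{10d} = 10 × 0.1% = 1.000%.
VaR = −(1.000%) + 1.598 × 13.544% = 20.643%.

20.64%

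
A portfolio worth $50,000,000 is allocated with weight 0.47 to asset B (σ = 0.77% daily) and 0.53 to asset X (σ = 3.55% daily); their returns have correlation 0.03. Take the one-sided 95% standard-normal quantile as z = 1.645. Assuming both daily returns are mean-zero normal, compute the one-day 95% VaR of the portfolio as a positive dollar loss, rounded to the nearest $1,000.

σ_p² = 0.47²·0.77² + 0.53²·3.55² + 2·0.03·0.47·0.53·0.77·3.55 = 3.7119 (%²).
σ_p = √3.7119 = 1.927%.
VaR = 1.645 × 1.927% = 3.170%; on $50,000,000 that is $1,585,000.

$1,585,000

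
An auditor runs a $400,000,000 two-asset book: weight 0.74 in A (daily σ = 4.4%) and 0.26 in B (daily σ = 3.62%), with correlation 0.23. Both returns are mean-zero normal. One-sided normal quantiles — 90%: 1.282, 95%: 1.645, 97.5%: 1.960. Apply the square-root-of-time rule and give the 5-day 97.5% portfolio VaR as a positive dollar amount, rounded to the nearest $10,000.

σ_p = √(0.74²·4.4² + 0.26²·3.62² + 2·0.23·0.74·0.26·4.4·3.62) = 3.591%.
σ_{5d} = 3.591% × √5 = 8.030%.
VaR = 1.960 × 8.030% = 15.739%; on $400,000,000 that is $62,956,000.

$62,960,000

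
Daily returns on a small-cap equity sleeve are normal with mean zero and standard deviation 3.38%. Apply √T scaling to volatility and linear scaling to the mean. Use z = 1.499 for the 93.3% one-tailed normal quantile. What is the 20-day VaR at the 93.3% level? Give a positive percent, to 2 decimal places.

22.66%

σ_{20d} = 3.38% × √20 = 15.116%.
VaR = 1.499 × 15.116% = 22.659%.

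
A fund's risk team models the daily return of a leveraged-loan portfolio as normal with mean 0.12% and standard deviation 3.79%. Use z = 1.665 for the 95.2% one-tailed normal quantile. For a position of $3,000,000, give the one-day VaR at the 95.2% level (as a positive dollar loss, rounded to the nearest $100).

$185,700

VaR = −μ + z·σ = −(0.12%) + 1.665 × 3.79% = 6.190%.
On $3,000,000: 0.06190 × $3,000,000 = $185,700.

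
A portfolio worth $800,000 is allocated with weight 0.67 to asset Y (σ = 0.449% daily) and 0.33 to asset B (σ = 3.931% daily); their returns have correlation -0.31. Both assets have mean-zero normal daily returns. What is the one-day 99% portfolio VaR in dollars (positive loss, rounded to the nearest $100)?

σ_p² = 0.67²·0.449² + 0.33²·3.931² + 2·-0.31·0.67·0.33·0.449·3.931 = 1.5314 (%²).
σ_p = √1.5314 = 1.237%.
At 99%, z = 2.326.
VaR = 2.326 × 1.237% = 2.877%; on $800,000 that is $23,016.

$23,000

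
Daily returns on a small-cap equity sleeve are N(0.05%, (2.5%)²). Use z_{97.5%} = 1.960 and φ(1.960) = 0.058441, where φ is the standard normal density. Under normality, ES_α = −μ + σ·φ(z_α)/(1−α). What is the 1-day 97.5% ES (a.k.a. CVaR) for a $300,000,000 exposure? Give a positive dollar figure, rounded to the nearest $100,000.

Tail multiplier: φ(z)/(1−α) = 0.058441 / 0.025 = 2.338.
ES = −(0.05%) + 2.5% × 2.338 = 5.795%.
On $300,000,000: 0.05795 × $300,000,000 = $17,385,000.

$17,400,000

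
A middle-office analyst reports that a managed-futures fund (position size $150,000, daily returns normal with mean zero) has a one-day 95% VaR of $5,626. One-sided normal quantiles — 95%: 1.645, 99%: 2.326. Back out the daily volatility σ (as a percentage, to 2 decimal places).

2.28%

VaR as a fraction: $5,626 / $150,000 = 3.751%.
σ = VaR / z = 3.751% / 1.645 = 2.280%.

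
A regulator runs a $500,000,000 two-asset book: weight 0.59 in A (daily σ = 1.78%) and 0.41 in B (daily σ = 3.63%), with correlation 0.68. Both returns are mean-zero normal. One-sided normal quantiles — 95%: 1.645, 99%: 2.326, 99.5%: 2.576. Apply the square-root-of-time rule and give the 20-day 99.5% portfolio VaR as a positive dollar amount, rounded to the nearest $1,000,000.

$134,000,000

σ_p = √(0.59²·1.78² + 0.41²·3.63² + 2·0.68·0.59·0.41·1.78·3.63) = 2.333%.
σ_{20d} = 2.333% × √20 = 10.433%.
VaR = 2.576 × 10.433% = 26.875%; on $500,000,000 that is $134,375,000.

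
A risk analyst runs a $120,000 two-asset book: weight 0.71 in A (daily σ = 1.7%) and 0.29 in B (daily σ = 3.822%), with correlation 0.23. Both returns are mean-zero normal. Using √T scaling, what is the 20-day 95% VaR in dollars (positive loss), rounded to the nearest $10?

$16,040

σ_p = √(0.71²·1.7² + 0.29²·3.822² + 2·0.23·0.71·0.29·1.7·3.822) = 1.817%.
σ_{20d} = 1.817% × √20 = 8.126%.
z(95%) = 1.645.
VaR = 1.645 × 8.126% = 13.367%; on $120,000 that is $16,040.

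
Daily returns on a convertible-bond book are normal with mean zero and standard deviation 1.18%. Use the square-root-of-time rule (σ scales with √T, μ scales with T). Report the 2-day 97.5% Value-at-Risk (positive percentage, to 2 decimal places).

At 97.5%, z = 1.960.
σ_{2d} = 1.18% × √2 = 1.669%.
VaR = 1.960 × 1.669% = 3.271%.

3.27%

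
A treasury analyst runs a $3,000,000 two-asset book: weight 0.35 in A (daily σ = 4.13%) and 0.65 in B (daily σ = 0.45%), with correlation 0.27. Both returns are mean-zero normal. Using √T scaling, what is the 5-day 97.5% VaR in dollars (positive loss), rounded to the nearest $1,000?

$204,000

σ_p = √(0.35²·4.13² + 0.65²·0.45² + 2·0.27·0.35·0.65·4.13·0.45) = 1.550%.
σ_{5d} = 1.550% × √5 = 3.466%.
z(97.5%) = 1.960.
VaR = 1.960 × 3.466% = 6.793%; on $3,000,000 that is $203,790.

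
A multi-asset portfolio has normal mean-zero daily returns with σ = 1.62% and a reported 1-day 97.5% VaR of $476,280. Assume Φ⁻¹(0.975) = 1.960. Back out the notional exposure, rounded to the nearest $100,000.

$15,000,000

VaR as a fraction of value: z·σ = 1.960 × 1.62% = 3.1752%.
Position = $476,280 / 0.031752 = $15,000,000.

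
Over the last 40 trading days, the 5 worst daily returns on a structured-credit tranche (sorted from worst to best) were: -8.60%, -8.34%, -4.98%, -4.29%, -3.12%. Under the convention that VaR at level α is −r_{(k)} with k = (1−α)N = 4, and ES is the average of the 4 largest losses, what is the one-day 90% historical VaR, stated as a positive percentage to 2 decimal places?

4.29%

k = 4; the 4th lowest return is -4.29%, so VaR = 4.29%.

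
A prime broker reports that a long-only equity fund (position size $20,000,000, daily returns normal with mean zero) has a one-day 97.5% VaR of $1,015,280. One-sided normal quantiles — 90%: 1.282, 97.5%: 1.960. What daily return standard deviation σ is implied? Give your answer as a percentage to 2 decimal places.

VaR as a fraction: $1,015,280 / $20,000,000 = 5.076%.
σ = VaR / z = 5.076% / 1.960 = 2.590%.

2.59%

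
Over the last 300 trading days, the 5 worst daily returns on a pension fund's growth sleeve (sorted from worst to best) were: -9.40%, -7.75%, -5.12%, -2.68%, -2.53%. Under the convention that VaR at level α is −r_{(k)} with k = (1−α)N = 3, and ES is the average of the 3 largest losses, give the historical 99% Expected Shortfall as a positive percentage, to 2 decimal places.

7.42%

The 3 worst returns sum to -22.27%.
ES = −(-22.27%) / 3 = 7.4233…% ≈ 7.42%.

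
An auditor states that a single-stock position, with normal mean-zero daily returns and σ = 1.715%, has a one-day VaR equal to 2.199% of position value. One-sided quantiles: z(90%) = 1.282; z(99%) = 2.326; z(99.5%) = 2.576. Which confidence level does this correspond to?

Implied z = VaR/σ = 2.199 / 1.715 = 1.282.
This matches z(90%) = 1.282.

90%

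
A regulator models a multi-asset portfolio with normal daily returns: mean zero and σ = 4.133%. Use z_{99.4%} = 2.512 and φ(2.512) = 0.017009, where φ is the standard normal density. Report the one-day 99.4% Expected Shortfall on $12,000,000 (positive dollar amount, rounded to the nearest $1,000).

$1,406,000

Tail multiplier: φ(z)/(1−α) = 0.017009 / 0.006 = 2.835.
ES = 4.133% × 2.835 = 11.717%.
On $12,000,000: 0.11717 × $12,000,000 = $1,406,040.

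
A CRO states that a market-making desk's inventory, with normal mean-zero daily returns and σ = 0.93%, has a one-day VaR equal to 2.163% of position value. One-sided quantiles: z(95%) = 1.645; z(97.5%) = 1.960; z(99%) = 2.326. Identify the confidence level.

Implied z = VaR/σ = 2.163 / 0.93 = 2.326.
This matches z(99%) = 2.326.

99%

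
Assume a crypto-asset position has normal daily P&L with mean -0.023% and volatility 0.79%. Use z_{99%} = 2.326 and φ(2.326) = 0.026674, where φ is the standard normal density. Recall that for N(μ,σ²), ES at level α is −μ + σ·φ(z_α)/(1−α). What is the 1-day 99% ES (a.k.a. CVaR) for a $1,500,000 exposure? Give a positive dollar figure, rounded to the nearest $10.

$31,950

Tail multiplier: φ(z)/(1−α) = 0.026674 / 0.01 = 2.667.
ES = −(-0.023%) + 0.79% × 2.667 = 2.130%.
On $1,500,000: 0.02130 × $1,500,000 = $31,950.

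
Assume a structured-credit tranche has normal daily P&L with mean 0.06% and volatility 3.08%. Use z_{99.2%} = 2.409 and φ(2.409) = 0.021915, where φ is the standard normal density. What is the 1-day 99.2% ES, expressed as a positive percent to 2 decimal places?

8.38%

Tail multiplier: φ(z)/(1−α) = 0.021915 / 0.008 = 2.739.
ES = −(0.06%) + 3.08% × 2.739 = 8.376%.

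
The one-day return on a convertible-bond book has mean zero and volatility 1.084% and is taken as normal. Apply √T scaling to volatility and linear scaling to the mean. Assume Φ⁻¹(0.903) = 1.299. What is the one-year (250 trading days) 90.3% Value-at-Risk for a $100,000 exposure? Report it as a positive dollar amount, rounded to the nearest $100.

$22,300

σ_{250d} = 1.084% × √250 = 17.140%.
VaR = 1.299 × 17.140% = 22.265%.
On $100,000: 0.22265 × $100,000 = $22,265.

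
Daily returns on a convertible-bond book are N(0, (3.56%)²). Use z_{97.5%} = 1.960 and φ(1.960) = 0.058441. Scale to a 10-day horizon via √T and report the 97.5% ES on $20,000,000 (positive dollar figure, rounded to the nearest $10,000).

$5,260,000

σ_{10d} = 3.56% × √10 = 11.258%.
ES multiplier = φ(z)/(1−α) = 0.058441/0.025 = 2.338.
ES = 11.258% × 2.338 = 26.321%; on $20,000,000: $5,264,200.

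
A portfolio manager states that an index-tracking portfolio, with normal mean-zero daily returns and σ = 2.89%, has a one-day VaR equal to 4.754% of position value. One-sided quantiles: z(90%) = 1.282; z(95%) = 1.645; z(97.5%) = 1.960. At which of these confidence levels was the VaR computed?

Implied z = VaR/σ = 4.754 / 2.89 = 1.645.
This matches z(95%) = 1.645.

95%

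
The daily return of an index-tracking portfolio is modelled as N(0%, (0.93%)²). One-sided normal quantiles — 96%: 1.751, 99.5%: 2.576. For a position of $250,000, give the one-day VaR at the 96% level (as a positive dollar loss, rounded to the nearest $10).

VaR = z·σ = 1.751 × 0.93% = 1.628%.
On $250,000: 0.01628 × $250,000 = $4,070.

$4,070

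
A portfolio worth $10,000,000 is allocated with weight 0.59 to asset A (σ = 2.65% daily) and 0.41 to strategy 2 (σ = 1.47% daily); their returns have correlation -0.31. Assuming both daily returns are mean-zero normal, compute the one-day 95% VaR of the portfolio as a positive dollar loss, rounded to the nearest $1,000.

$245,000

σ_p² = 0.59²·2.65² + 0.41²·1.47² + 2·-0.31·0.59·0.41·2.65·1.47 = 2.2235 (%²).
σ_p = √2.2235 = 1.491%.
At 95%, z = 1.645.
VaR = 1.645 × 1.491% = 2.453%; on $10,000,000 that is $245,300.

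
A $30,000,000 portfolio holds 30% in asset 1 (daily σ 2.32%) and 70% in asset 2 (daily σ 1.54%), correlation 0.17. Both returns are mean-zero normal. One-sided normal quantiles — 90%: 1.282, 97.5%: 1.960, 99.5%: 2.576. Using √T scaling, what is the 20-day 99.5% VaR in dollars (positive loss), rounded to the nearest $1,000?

σ_p = √(0.3²·2.32² + 0.7²·1.54² + 2·0.17·0.3·0.7·2.32·1.54) = 1.379%.
σ_{20d} = 1.379% × √20 = 6.167%.
VaR = 2.576 × 6.167% = 15.886%; on $30,000,000 that is $4,765,800.

$4,766,000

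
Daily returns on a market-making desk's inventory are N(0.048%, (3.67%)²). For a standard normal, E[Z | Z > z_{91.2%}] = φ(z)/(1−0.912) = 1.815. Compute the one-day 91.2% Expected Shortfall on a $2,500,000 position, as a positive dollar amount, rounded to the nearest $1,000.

$165,000

ES = −(0.048%) + 3.67% × 1.815 = 6.613%.
On $2,500,000: 0.06613 × $2,500,000 = $165,325.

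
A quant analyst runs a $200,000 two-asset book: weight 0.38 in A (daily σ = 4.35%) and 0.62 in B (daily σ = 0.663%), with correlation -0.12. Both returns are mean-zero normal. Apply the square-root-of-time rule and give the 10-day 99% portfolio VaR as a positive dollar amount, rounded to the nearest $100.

$24,300

σ_p = √(0.38²·4.35² + 0.62²·0.663² + 2·-0.12·0.38·0.62·4.35·0.663) = 1.655%.
σ_{10d} = 1.655% × √10 = 5.234%.
z(99%) = 2.326.
VaR = 2.326 × 5.234% = 12.174%; on $200,000 that is $24,348.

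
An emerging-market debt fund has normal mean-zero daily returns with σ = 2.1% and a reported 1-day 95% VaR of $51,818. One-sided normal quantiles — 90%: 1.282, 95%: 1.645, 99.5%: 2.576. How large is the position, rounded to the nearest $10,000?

VaR as a fraction of value: z·σ = 1.645 × 2.1% = 3.4545%.
Position = $51,818 / 0.034545 = $1,500,014.

$1,500,000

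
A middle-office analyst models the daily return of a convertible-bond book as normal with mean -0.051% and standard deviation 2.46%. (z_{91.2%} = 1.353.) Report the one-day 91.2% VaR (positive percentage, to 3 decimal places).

VaR = −μ + z·σ = −(-0.051%) + 1.353 × 2.46% = 3.379%.

3.379%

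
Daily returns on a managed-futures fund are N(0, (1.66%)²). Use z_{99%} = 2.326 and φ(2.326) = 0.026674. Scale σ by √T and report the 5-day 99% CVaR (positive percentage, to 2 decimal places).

9.90%

σ_{5d} = 1.66% × √5 = 3.712%.
ES multiplier = φ(z)/(1−α) = 0.026674/0.01 = 2.667.
ES = 3.712% × 2.667 = 9.900%.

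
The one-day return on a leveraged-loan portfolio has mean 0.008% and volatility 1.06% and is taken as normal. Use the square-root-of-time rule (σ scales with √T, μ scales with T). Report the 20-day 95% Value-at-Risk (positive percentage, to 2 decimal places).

At 95%, z = 1.645.
σ_{20d} = 1.06% × √20 = 4.740%; μ_{20d} = 20 × 0.008% = 0.160%.
VaR = −(0.160%) + 1.645 × 4.740% = 7.637%.

7.64%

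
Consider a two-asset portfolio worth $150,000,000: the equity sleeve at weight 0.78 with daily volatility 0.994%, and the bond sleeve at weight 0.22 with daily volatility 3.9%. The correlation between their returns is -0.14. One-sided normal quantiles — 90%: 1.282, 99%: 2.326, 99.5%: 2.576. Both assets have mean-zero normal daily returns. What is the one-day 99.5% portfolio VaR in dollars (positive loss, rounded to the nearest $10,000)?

$4,150,000

σ_p² = 0.78²·0.994² + 0.22²·3.9² + 2·-0.14·0.78·0.22·0.994·3.9 = 1.1510 (%²).
σ_p = √1.1510 = 1.073%.
VaR = 2.576 × 1.073% = 2.764%; on $150,000,000 that is $4,146,000.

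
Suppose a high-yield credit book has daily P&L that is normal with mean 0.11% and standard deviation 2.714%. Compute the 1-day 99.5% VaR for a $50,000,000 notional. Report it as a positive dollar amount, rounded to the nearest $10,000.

$3,440,000

At 99.5% one-sided, z = 2.576.
VaR = −μ + z·σ = −(0.11%) + 2.576 × 2.714% = 6.881%.
On $50,000,000: 0.06881 × $50,000,000 = $3,440,500.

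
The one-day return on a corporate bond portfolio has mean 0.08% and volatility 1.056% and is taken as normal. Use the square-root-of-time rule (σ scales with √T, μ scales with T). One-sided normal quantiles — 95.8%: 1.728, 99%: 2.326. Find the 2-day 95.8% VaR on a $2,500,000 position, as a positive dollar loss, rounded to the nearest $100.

σ_{2d} = 1.056% × √2 = 1.493%; μ_{2d} = 2 × 0.08% = 0.160%.
VaR = −(0.160%) + 1.728 × 1.493% = 2.420%.
On $2,500,000: 0.02420 × $2,500,000 = $60,500.

$60,500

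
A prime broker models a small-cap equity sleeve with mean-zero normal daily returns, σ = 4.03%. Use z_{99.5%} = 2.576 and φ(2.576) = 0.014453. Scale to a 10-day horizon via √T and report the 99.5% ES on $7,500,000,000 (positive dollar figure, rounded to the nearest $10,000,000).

$2,760,000,000

σ_{10d} = 4.03% × √10 = 12.744%.
ES multiplier = φ(z)/(1−α) = 0.014453/0.005 = 2.891.
ES = 12.744% × 2.891 = 36.843%; on $7,500,000,000: $2,763,225,000.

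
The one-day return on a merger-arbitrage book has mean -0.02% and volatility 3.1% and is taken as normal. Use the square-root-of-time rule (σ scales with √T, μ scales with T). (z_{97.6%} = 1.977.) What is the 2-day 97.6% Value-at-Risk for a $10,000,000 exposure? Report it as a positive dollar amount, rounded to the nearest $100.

$870,700

σ_{2d} = 3.1% × √2 = 4.384%; μ_{2d} = 2 × -0.02% = -0.040%.
VaR = −(-0.040%) + 1.977 × 4.384% = 8.707%.
On $10,000,000: 0.08707 × $10,000,000 = $870,700.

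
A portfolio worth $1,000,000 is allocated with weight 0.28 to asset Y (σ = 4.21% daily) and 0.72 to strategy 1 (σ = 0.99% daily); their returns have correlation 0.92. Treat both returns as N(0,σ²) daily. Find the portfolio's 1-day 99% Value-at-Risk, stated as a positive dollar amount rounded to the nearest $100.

σ_p² = 0.28²·4.21² + 0.72²·0.99² + 2·0.92·0.28·0.72·4.21·0.99 = 3.4437 (%²).
σ_p = √3.4437 = 1.856%.
At 99%, z = 2.326.
VaR = 2.326 × 1.856% = 4.317%; on $1,000,000 that is $43,170.

$43,200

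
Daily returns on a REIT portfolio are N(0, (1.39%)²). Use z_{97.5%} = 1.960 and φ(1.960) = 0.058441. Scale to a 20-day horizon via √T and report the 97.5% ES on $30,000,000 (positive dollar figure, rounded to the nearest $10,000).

$4,360,000

σ_{20d} = 1.39% × √20 = 6.216%.
ES multiplier = φ(z)/(1−α) = 0.058441/0.025 = 2.338.
ES = 6.216% × 2.338 = 14.533%; on $30,000,000: $4,359,900.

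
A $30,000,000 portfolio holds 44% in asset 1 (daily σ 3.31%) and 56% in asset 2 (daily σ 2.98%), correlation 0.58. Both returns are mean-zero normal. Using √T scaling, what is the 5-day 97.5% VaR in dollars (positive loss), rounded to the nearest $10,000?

$3,650,000

σ_p = √(0.44²·3.31² + 0.56²·2.98² + 2·0.58·0.44·0.56·3.31·2.98) = 2.779%.
σ_{5d} = 2.779% × √5 = 6.214%.
z(97.5%) = 1.960.
VaR = 1.960 × 6.214% = 12.179%; on $30,000,000 that is $3,653,700.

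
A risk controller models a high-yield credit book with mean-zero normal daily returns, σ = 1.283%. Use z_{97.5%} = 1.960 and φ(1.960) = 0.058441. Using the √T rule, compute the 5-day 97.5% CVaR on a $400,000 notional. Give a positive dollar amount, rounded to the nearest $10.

$26,830

σ_{5d} = 1.283% × √5 = 2.869%.
ES multiplier = φ(z)/(1−α) = 0.058441/0.025 = 2.338.
ES = 2.869% × 2.338 = 6.708%; on $400,000: $26,832.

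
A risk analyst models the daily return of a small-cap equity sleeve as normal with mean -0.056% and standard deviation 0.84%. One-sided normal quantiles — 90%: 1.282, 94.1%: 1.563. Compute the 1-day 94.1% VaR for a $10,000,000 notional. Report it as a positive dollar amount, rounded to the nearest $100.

$136,900

VaR = −μ + z·σ = −(-0.056%) + 1.563 × 0.84% = 1.369%.
On $10,000,000: 0.01369 × $10,000,000 = $136,900.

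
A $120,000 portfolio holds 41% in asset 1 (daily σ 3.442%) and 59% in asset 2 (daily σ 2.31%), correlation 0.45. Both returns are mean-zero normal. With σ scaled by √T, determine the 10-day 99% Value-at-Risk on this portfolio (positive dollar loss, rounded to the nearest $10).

$20,850

σ_p = √(0.41²·3.442² + 0.59²·2.31² + 2·0.45·0.41·0.59·3.442·2.31) = 2.362%.
σ_{10d} = 2.362% × √10 = 7.469%.
z(99%) = 2.326.
VaR = 2.326 × 7.469% = 17.373%; on $120,000 that is $20,848.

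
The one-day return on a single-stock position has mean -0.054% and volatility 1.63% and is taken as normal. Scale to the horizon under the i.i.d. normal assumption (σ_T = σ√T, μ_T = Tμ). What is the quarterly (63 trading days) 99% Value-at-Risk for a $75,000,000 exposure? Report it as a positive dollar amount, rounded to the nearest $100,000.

$25,100,000

At 99%, z = 2.326.
σ_{63d} = 1.63% × √63 = 12.938%; μ_{63d} = 63 × -0.054% = -3.402%.
VaR = −(-3.402%) + 2.326 × 12.938% = 33.496%.
On $75,000,000: 0.33496 × $75,000,000 = $25,122,000.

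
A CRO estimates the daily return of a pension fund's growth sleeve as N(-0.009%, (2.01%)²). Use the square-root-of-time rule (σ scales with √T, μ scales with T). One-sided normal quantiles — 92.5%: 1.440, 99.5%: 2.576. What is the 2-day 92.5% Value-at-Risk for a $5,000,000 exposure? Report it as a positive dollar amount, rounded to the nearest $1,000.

σ_{2d} = 2.01% × √2 = 2.843%; μ_{2d} = 2 × -0.009% = -0.018%.
VaR = −(-0.018%) + 1.440 × 2.843% = 4.112%.
On $5,000,000: 0.04112 × $5,000,000 = $205,600.

$206,000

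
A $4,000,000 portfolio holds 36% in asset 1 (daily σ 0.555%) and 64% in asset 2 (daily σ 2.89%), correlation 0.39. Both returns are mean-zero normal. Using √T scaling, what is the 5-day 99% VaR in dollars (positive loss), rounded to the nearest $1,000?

$403,000

σ_p = √(0.36²·0.555² + 0.64²·2.89² + 2·0.39·0.36·0.64·0.555·2.89) = 1.936%.
σ_{5d} = 1.936% × √5 = 4.329%.
z(99%) = 2.326.
VaR = 2.326 × 4.329% = 10.069%; on $4,000,000 that is $402,760.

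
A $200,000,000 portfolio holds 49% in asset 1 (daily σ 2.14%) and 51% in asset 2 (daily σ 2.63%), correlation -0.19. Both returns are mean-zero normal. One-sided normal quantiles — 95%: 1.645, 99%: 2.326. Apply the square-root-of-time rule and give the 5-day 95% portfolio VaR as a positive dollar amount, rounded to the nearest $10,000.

σ_p = √(0.49²·2.14² + 0.51²·2.63² + 2·-0.19·0.49·0.51·2.14·2.63) = 1.538%.
σ_{5d} = 1.538% × √5 = 3.439%.
VaR = 1.645 × 3.439% = 5.657%; on $200,000,000 that is $11,314,000.

$11,310,000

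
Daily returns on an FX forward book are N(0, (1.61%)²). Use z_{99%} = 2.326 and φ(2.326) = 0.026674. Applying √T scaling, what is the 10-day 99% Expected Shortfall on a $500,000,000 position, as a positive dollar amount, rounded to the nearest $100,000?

$67,900,000

σ_{10d} = 1.61% × √10 = 5.091%.
ES multiplier = φ(z)/(1−α) = 0.026674/0.01 = 2.667.
ES = 5.091% × 2.667 = 13.578%; on $500,000,000: $67,890,000.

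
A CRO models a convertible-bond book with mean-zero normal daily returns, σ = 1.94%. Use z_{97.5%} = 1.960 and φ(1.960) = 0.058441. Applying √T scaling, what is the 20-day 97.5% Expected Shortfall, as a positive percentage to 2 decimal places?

σ_{20d} = 1.94% × √20 = 8.676%.
ES multiplier = φ(z)/(1−α) = 0.058441/0.025 = 2.338.
ES = 8.676% × 2.338 = 20.284%.

20.28%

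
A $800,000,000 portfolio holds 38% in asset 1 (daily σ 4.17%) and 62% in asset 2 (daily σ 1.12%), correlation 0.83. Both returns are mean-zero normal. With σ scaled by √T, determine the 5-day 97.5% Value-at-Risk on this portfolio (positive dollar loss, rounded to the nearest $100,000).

σ_p = √(0.38²·4.17² + 0.62²·1.12² + 2·0.83·0.38·0.62·4.17·1.12) = 2.195%.
σ_{5d} = 2.195% × √5 = 4.908%.
z(97.5%) = 1.960.
VaR = 1.960 × 4.908% = 9.620%; on $800,000,000 that is $76,960,000.

$77,000,000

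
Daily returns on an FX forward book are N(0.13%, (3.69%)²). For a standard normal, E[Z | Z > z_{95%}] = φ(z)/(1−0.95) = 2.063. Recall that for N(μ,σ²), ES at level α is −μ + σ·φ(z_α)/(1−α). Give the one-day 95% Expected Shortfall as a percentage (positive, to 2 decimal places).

7.48%

ES = −(0.13%) + 3.69% × 2.063 = 7.482%.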